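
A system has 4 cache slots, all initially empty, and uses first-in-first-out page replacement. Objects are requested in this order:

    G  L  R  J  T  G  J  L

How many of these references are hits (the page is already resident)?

G -> miss, frames {G}
L -> miss, frames {G,L}
R -> miss, frames {G,L,R}
J -> miss, frames {G,L,R,J}
T -> miss, evict G, frames {L,R,J,T}
G -> miss, evict L, frames {R,J,T,G}
J -> hit
L -> miss, evict R, frames {J,T,G,L}
Hits: 1.

1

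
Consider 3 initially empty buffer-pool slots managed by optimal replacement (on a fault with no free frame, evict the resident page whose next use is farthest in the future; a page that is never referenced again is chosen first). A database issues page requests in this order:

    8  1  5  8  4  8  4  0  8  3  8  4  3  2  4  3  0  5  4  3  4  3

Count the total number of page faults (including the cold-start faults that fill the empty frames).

8 → fault, frames (8)
1 → fault, frames (8 1)
5 → fault, frames (8 1 5)
8 → hit
4 → fault, evict 1, frames (8 5 4)
8 → hit
4 → hit
0 → fault, evict 5, frames (8 4 0)
8 → hit
3 → fault, evict 0, frames (8 4 3)
8 → hit
4 → hit
3 → hit
2 → fault, evict 8, frames (4 3 2)
4 → hit
3 → hit
0 → fault, evict 2, frames (4 3 0)
5 → fault, evict 0, frames (4 3 5)
4 → hit
3 → hit
4 → hit
3 → hit
Page faults: 9.

9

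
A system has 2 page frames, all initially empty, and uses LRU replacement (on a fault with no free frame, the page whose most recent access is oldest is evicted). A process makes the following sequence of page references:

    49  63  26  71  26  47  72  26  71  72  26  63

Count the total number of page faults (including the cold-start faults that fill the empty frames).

49 -> fault, frames {49}
63 -> fault, frames {49,63}
26 -> fault, evict 49, frames {63,26}
71 -> fault, evict 63, frames {26,71}
26 -> hit
47 -> fault, evict 71, frames {26,47}
72 -> fault, evict 26, frames {47,72}
26 -> fault, evict 47, frames {72,26}
71 -> fault, evict 72, frames {26,71}
72 -> fault, evict 26, frames {71,72}
26 -> fault, evict 71, frames {72,26}
63 -> fault, evict 72, frames {26,63}
Page faults: 11.

11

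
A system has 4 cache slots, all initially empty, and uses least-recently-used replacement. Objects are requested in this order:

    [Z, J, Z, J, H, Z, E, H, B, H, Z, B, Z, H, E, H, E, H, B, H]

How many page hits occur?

Z -> fault, frames (Z)
J -> fault, frames (Z J)
Z -> hit
J -> hit
H -> fault, frames (Z J H)
Z -> hit
E -> fault, frames (J H Z E)
H -> hit
B -> fault, evict J, frames (Z E H B)
H -> hit
Z -> hit
B -> hit
Z -> hit
H -> hit
E -> hit
H -> hit
E -> hit
H -> hit
B -> hit
H -> hit
Hits: 15.

15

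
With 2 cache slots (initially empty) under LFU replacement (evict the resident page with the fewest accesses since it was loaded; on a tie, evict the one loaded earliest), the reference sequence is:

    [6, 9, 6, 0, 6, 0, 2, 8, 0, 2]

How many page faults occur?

6: fault, frames [6]
9: fault, frames [6, 9]
6: hit
0: fault, evict 9, frames [6, 0]
6: hit
0: hit
2: fault, evict 0, frames [6, 2]
8: fault, evict 2, frames [6, 8]
0: fault, evict 8, frames [6, 0]
2: fault, evict 0, frames [6, 2]
Page faults: 7.

7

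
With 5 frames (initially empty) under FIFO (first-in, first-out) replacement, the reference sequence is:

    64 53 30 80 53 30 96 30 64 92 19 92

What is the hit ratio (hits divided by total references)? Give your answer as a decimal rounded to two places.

0.42

64 -> fault, frames [64]
53 -> fault, frames [64, 53]
30 -> fault, frames [64, 53, 30]
80 -> fault, frames [64, 53, 30, 80]
53 -> hit
30 -> hit
96 -> fault, frames [64, 53, 30, 80, 96]
30 -> hit
64 -> hit
92 -> fault, evict 64, frames [53, 30, 80, 96, 92]
19 -> fault, evict 53, frames [30, 80, 96, 92, 19]
92 -> hit
Hits: 5 of 12 references → 5/12 = 0.4167.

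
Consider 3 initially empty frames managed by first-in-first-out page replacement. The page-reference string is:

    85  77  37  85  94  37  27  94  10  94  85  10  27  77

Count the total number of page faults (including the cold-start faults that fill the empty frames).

85: miss, frames [85]
77: miss, frames [85, 77]
37: miss, frames [85, 77, 37]
85: hit
94: miss, evict 85, frames [77, 37, 94]
37: hit
27: miss, evict 77, frames [37, 94, 27]
94: hit
10: miss, evict 37, frames [94, 27, 10]
94: hit
85: miss, evict 94, frames [27, 10, 85]
10: hit
27: hit
77: miss, evict 27, frames [10, 85, 77]
Page faults: 8.

8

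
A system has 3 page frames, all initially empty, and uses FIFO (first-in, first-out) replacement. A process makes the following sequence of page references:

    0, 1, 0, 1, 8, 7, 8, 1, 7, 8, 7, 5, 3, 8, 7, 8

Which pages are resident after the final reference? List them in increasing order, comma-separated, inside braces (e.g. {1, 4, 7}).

{3, 7, 8}

0 -> miss, frames (0)
1 -> miss, frames (0 1)
0 -> hit
1 -> hit
8 -> miss, frames (0 1 8)
7 -> miss, evict 0, frames (1 8 7)
8 -> hit
1 -> hit
7 -> hit
8 -> hit
7 -> hit
5 -> miss, evict 1, frames (8 7 5)
3 -> miss, evict 8, frames (7 5 3)
8 -> miss, evict 7, frames (5 3 8)
7 -> miss, evict 5, frames (3 8 7)
8 -> hit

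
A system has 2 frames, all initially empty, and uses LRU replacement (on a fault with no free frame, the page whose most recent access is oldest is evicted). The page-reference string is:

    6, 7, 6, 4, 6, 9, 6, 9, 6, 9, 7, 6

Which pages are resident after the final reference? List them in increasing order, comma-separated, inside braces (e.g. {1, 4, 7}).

6: miss, frames (6)
7: miss, frames (6 7)
6: hit
4: miss, evict 7, frames (6 4)
6: hit
9: miss, evict 4, frames (6 9)
6: hit
9: hit
6: hit
9: hit
7: miss, evict 6, frames (9 7)
6: miss, evict 9, frames (7 6)

{6, 7}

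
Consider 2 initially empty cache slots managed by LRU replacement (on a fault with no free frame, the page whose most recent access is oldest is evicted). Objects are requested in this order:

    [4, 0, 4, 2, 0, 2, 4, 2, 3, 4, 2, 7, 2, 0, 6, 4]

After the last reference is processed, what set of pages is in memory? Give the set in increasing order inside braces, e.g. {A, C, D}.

{4, 6}

4 → fault, frames [4]
0 → fault, frames [4, 0]
4 → hit
2 → fault, evict 0, frames [4, 2]
0 → fault, evict 4, frames [2, 0]
2 → hit
4 → fault, evict 0, frames [2, 4]
2 → hit
3 → fault, evict 4, frames [2, 3]
4 → fault, evict 2, frames [3, 4]
2 → fault, evict 3, frames [4, 2]
7 → fault, evict 4, frames [2, 7]
2 → hit
0 → fault, evict 7, frames [2, 0]
6 → fault, evict 2, frames [0, 6]
4 → fault, evict 0, frames [6, 4]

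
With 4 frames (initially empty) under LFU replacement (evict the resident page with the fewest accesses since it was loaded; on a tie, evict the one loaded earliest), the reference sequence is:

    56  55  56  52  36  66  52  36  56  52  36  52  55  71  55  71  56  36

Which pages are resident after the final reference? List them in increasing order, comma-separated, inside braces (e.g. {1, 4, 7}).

{36, 52, 56, 71}

56: fault, frames [56]
55: fault, frames [56, 55]
56: hit
52: fault, frames [56, 55, 52]
36: fault, frames [56, 55, 52, 36]
66: fault, evict 55, frames [56, 52, 36, 66]
52: hit
36: hit
56: hit
52: hit
36: hit
52: hit
55: fault, evict 66, frames [56, 52, 36, 55]
71: fault, evict 55, frames [56, 52, 36, 71]
55: fault, evict 71, frames [56, 52, 36, 55]
71: fault, evict 55, frames [56, 52, 36, 71]
56: hit
36: hit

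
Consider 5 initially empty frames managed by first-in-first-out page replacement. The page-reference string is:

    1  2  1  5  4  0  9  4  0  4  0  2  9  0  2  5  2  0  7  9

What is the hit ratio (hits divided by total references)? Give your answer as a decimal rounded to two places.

0.65

1 → fault, frames (1)
2 → fault, frames (1 2)
1 → hit
5 → fault, frames (1 2 5)
4 → fault, frames (1 2 5 4)
0 → fault, frames (1 2 5 4 0)
9 → fault, evict 1, frames (2 5 4 0 9)
4 → hit
0 → hit
4 → hit
0 → hit
2 → hit
9 → hit
0 → hit
2 → hit
5 → hit
2 → hit
0 → hit
7 → fault, evict 2, frames (5 4 0 9 7)
9 → hit
Hits: 13 of 20 references → 13/20 = 0.6500.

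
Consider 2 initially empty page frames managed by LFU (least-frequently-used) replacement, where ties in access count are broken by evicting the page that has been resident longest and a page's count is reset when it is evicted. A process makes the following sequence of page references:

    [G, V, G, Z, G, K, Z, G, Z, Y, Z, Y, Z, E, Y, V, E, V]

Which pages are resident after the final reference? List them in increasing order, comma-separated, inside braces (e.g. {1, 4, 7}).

{G, V}

G -> miss, frames {G}
V -> miss, frames {G,V}
G -> hit
Z -> miss, evict V, frames {G,Z}
G -> hit
K -> miss, evict Z, frames {G,K}
Z -> miss, evict K, frames {G,Z}
G -> hit
Z -> hit
Y -> miss, evict Z, frames {G,Y}
Z -> miss, evict Y, frames {G,Z}
Y -> miss, evict Z, frames {G,Y}
Z -> miss, evict Y, frames {G,Z}
E -> miss, evict Z, frames {G,E}
Y -> miss, evict E, frames {G,Y}
V -> miss, evict Y, frames {G,V}
E -> miss, evict V, frames {G,E}
V -> miss, evict E, frames {G,V}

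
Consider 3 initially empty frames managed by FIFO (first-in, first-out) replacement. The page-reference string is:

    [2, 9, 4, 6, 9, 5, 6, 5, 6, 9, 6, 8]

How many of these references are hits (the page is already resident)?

5

2 → miss, frames [2]
9 → miss, frames [2, 9]
4 → miss, frames [2, 9, 4]
6 → miss, evict 2, frames [9, 4, 6]
9 → hit
5 → miss, evict 9, frames [4, 6, 5]
6 → hit
5 → hit
6 → hit
9 → miss, evict 4, frames [6, 5, 9]
6 → hit
8 → miss, evict 6, frames [5, 9, 8]
Hits: 5.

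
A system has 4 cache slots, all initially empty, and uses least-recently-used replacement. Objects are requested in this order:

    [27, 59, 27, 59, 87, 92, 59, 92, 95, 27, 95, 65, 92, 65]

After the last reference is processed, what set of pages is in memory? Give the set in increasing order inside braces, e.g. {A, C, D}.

{27, 65, 92, 95}

27: fault, frames {27}
59: fault, frames {27,59}
27: hit
59: hit
87: fault, frames {27,59,87}
92: fault, frames {27,59,87,92}
59: hit
92: hit
95: fault, evict 27, frames {87,59,92,95}
27: fault, evict 87, frames {59,92,95,27}
95: hit
65: fault, evict 59, frames {92,27,95,65}
92: hit
65: hit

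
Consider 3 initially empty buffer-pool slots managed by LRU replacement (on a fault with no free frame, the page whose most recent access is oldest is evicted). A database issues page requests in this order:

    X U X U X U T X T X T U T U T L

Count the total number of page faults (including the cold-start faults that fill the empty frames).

4

X → miss, frames {X}
U → miss, frames {X,U}
X → hit
U → hit
X → hit
U → hit
T → miss, frames {X,U,T}
X → hit
T → hit
X → hit
T → hit
U → hit
T → hit
U → hit
T → hit
L → miss, evict X, frames {U,T,L}
Page faults: 4.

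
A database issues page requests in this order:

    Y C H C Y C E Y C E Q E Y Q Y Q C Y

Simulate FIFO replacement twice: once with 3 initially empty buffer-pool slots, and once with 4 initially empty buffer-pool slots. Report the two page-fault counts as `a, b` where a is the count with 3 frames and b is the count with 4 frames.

3 frames: F F F . . . F F F . F F F . . . F . → 10 faults.
4 frames: F F F . . . F . . . F . F . . . F . → 7 faults.
7 < 10: adding a frame reduced faults, as is typical.

10, 7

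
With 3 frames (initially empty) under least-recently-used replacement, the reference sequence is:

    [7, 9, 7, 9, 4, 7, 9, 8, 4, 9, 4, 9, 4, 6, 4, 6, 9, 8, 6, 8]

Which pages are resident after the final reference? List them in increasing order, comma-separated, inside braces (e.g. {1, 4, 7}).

{6, 8, 9}

7 -> miss, frames (7)
9 -> miss, frames (7 9)
7 -> hit
9 -> hit
4 -> miss, frames (7 9 4)
7 -> hit
9 -> hit
8 -> miss, evict 4, frames (7 9 8)
4 -> miss, evict 7, frames (9 8 4)
9 -> hit
4 -> hit
9 -> hit
4 -> hit
6 -> miss, evict 8, frames (9 4 6)
4 -> hit
6 -> hit
9 -> hit
8 -> miss, evict 4, frames (6 9 8)
6 -> hit
8 -> hit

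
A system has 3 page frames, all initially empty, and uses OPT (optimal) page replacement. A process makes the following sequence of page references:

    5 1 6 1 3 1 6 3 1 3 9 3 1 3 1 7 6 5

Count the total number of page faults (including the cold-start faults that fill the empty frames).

8

5 → miss, frames [5]
1 → miss, frames [5, 1]
6 → miss, frames [5, 1, 6]
1 → hit
3 → miss, evict 5, frames [1, 6, 3]
1 → hit
6 → hit
3 → hit
1 → hit
3 → hit
9 → miss, evict 6, frames [1, 3, 9]
3 → hit
1 → hit
3 → hit
1 → hit
7 → miss, evict 9, frames [1, 3, 7]
6 → miss, evict 7, frames [1, 3, 6]
5 → miss, evict 6, frames [1, 3, 5]
Page faults: 8.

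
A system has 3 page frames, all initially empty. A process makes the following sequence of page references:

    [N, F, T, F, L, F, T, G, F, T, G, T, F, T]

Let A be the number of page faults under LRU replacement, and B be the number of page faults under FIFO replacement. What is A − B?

-2

Under LRU: F F F . F . . F . . . . . . → 5 faults.
Under FIFO: F F F . F . . F F F . . . . → 7 faults.
A − B = 5 − 7 = -2.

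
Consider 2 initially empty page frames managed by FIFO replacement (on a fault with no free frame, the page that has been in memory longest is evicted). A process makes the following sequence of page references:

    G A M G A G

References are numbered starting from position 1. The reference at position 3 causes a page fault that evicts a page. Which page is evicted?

G

pos 1: G -> miss, frames {G}
pos 2: A -> miss, frames {G,A}
pos 3: M -> miss, evict G, frames {A,M}
At position 3, page G is evicted.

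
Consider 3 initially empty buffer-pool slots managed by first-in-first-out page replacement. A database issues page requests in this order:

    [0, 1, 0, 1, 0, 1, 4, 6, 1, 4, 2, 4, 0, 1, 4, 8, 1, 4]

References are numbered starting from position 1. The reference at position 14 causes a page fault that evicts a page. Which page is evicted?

pos 1: 0 -> miss, frames {0}
pos 2: 1 -> miss, frames {0,1}
pos 3: 0 -> hit
pos 4: 1 -> hit
pos 5: 0 -> hit
pos 6: 1 -> hit
pos 7: 4 -> miss, frames {0,1,4}
pos 8: 6 -> miss, evict 0, frames {1,4,6}
pos 9: 1 -> hit
pos 10: 4 -> hit
pos 11: 2 -> miss, evict 1, frames {4,6,2}
pos 12: 4 -> hit
pos 13: 0 -> miss, evict 4, frames {6,2,0}
pos 14: 1 -> miss, evict 6, frames {2,0,1}
At position 14, page 6 is evicted.

6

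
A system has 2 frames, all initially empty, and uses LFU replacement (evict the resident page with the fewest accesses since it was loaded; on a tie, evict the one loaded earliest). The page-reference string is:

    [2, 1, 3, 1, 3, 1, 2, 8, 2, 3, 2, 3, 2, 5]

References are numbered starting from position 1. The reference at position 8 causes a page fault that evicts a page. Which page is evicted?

pos 1: 2: miss, frames {2}
pos 2: 1: miss, frames {2,1}
pos 3: 3: miss, evict 2, frames {1,3}
pos 4: 1: hit
pos 5: 3: hit
pos 6: 1: hit
pos 7: 2: miss, evict 3, frames {1,2}
pos 8: 8: miss, evict 2, frames {1,8}
At position 8, page 2 is evicted.

2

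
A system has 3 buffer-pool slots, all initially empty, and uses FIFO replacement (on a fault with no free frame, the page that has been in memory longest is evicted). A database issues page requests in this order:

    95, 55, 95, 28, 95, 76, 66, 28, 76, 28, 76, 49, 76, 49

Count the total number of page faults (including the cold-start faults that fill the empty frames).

95 -> fault, frames (95)
55 -> fault, frames (95 55)
95 -> hit
28 -> fault, frames (95 55 28)
95 -> hit
76 -> fault, evict 95, frames (55 28 76)
66 -> fault, evict 55, frames (28 76 66)
28 -> hit
76 -> hit
28 -> hit
76 -> hit
49 -> fault, evict 28, frames (76 66 49)
76 -> hit
49 -> hit
Page faults: 6.

6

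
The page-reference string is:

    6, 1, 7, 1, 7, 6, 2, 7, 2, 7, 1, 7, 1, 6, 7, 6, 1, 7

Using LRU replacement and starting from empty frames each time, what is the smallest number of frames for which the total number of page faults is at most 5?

f=1: 18 faults
f=2: 11 faults
f=3: 6 faults
f=4: 4 faults
Smallest f with faults ≤ 5 is 4.

4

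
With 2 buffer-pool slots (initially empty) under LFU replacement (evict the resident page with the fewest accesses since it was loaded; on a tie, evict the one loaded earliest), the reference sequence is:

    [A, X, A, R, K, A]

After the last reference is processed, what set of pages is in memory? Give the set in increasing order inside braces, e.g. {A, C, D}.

{A, K}

A: fault, frames (A)
X: fault, frames (A X)
A: hit
R: fault, evict X, frames (A R)
K: fault, evict R, frames (A K)
A: hit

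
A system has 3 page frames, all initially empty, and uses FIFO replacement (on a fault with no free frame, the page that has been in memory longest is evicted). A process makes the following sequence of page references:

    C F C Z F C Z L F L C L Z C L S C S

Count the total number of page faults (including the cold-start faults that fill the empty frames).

C: fault, frames [C]
F: fault, frames [C, F]
C: hit
Z: fault, frames [C, F, Z]
F: hit
C: hit
Z: hit
L: fault, evict C, frames [F, Z, L]
F: hit
L: hit
C: fault, evict F, frames [Z, L, C]
L: hit
Z: hit
C: hit
L: hit
S: fault, evict Z, frames [L, C, S]
C: hit
S: hit
Page faults: 6.

6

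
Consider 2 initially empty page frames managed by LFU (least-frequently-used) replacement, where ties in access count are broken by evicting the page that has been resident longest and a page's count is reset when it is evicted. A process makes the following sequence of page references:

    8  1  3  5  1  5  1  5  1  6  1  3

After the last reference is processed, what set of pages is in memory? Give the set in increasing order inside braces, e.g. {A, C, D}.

{1, 3}

8 → miss, frames (8)
1 → miss, frames (8 1)
3 → miss, evict 8, frames (1 3)
5 → miss, evict 1, frames (3 5)
1 → miss, evict 3, frames (5 1)
5 → hit
1 → hit
5 → hit
1 → hit
6 → miss, evict 5, frames (1 6)
1 → hit
3 → miss, evict 6, frames (1 3)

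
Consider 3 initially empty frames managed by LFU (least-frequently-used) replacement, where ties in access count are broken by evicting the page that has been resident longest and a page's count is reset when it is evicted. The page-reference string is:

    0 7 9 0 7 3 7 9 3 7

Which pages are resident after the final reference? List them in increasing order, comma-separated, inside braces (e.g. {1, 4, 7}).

0 → fault, frames (0)
7 → fault, frames (0 7)
9 → fault, frames (0 7 9)
0 → hit
7 → hit
3 → fault, evict 9, frames (0 7 3)
7 → hit
9 → fault, evict 3, frames (0 7 9)
3 → fault, evict 9, frames (0 7 3)
7 → hit

{0, 3, 7}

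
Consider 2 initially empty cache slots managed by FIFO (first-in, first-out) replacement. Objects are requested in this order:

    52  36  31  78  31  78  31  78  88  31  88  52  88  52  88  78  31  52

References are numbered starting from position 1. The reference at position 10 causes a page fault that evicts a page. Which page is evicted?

pos 1: 52: fault, frames {52}
pos 2: 36: fault, frames {52,36}
pos 3: 31: fault, evict 52, frames {36,31}
pos 4: 78: fault, evict 36, frames {31,78}
pos 5: 31: hit
pos 6: 78: hit
pos 7: 31: hit
pos 8: 78: hit
pos 9: 88: fault, evict 31, frames {78,88}
pos 10: 31: fault, evict 78, frames {88,31}
At position 10, page 78 is evicted.

78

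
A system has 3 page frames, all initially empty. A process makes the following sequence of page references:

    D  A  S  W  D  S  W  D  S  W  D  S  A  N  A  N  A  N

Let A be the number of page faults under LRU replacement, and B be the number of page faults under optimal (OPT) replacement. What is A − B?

Under LRU: F F F F F . . . . . . . F F . . . . → 7 faults.
Under OPT: F F F F . . . . . . . . F F . . . . → 6 faults.
A − B = 7 − 6 = 1.

1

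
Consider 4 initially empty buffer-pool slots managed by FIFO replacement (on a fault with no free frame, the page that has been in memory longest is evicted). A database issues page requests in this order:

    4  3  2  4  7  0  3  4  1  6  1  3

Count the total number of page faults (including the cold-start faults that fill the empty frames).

4 -> miss, frames [4]
3 -> miss, frames [4, 3]
2 -> miss, frames [4, 3, 2]
4 -> hit
7 -> miss, frames [4, 3, 2, 7]
0 -> miss, evict 4, frames [3, 2, 7, 0]
3 -> hit
4 -> miss, evict 3, frames [2, 7, 0, 4]
1 -> miss, evict 2, frames [7, 0, 4, 1]
6 -> miss, evict 7, frames [0, 4, 1, 6]
1 -> hit
3 -> miss, evict 0, frames [4, 1, 6, 3]
Page faults: 9.

9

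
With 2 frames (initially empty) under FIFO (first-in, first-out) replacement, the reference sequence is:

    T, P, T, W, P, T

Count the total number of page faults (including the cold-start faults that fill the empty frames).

T → fault, frames {T}
P → fault, frames {T,P}
T → hit
W → fault, evict T, frames {P,W}
P → hit
T → fault, evict P, frames {W,T}
Page faults: 4.

4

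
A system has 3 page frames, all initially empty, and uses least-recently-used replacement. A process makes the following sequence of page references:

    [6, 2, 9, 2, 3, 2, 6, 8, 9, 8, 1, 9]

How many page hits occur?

6: miss, frames {6}
2: miss, frames {6,2}
9: miss, frames {6,2,9}
2: hit
3: miss, evict 6, frames {9,2,3}
2: hit
6: miss, evict 9, frames {3,2,6}
8: miss, evict 3, frames {2,6,8}
9: miss, evict 2, frames {6,8,9}
8: hit
1: miss, evict 6, frames {9,8,1}
9: hit
Hits: 4.

4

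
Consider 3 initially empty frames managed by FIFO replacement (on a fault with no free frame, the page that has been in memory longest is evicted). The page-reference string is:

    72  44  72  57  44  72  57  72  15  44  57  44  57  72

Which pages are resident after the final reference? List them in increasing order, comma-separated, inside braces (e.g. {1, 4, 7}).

{15, 57, 72}

72 → miss, frames (72)
44 → miss, frames (72 44)
72 → hit
57 → miss, frames (72 44 57)
44 → hit
72 → hit
57 → hit
72 → hit
15 → miss, evict 72, frames (44 57 15)
44 → hit
57 → hit
44 → hit
57 → hit
72 → miss, evict 44, frames (57 15 72)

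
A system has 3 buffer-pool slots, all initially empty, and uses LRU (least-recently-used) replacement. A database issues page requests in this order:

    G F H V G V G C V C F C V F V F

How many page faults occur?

G -> miss, frames {G}
F -> miss, frames {G,F}
H -> miss, frames {G,F,H}
V -> miss, evict G, frames {F,H,V}
G -> miss, evict F, frames {H,V,G}
V -> hit
G -> hit
C -> miss, evict H, frames {V,G,C}
V -> hit
C -> hit
F -> miss, evict G, frames {V,C,F}
C -> hit
V -> hit
F -> hit
V -> hit
F -> hit
Page faults: 7.

7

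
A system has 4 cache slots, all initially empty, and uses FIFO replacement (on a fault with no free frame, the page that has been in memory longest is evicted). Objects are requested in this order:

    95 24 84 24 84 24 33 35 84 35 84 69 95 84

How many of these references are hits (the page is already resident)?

6

95 → fault, frames {95}
24 → fault, frames {95,24}
84 → fault, frames {95,24,84}
24 → hit
84 → hit
24 → hit
33 → fault, frames {95,24,84,33}
35 → fault, evict 95, frames {24,84,33,35}
84 → hit
35 → hit
84 → hit
69 → fault, evict 24, frames {84,33,35,69}
95 → fault, evict 84, frames {33,35,69,95}
84 → fault, evict 33, frames {35,69,95,84}
Hits: 6.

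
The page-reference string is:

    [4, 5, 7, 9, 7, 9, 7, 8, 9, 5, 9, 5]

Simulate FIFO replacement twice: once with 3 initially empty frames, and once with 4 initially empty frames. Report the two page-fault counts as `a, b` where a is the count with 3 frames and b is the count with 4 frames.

3 frames: F F F F . . . F . F . . → 6 faults.
4 frames: F F F F . . . F . . . . → 5 faults.
5 < 6: adding a frame reduced faults, as is typical.

6, 5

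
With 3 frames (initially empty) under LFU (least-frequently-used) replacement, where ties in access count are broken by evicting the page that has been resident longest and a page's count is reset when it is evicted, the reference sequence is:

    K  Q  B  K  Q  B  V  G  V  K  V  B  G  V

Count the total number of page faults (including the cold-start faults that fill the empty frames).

K -> fault, frames {K}
Q -> fault, frames {K,Q}
B -> fault, frames {K,Q,B}
K -> hit
Q -> hit
B -> hit
V -> fault, evict K, frames {Q,B,V}
G -> fault, evict V, frames {Q,B,G}
V -> fault, evict G, frames {Q,B,V}
K -> fault, evict V, frames {Q,B,K}
V -> fault, evict K, frames {Q,B,V}
B -> hit
G -> fault, evict V, frames {Q,B,G}
V -> fault, evict G, frames {Q,B,V}
Page faults: 10.

10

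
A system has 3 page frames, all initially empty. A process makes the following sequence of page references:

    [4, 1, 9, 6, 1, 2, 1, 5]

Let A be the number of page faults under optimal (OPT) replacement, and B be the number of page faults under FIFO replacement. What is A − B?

-1

Under OPT: F F F F . F . F → 6 faults.
Under FIFO: F F F F . F F F → 7 faults.
A − B = 6 − 7 = -1.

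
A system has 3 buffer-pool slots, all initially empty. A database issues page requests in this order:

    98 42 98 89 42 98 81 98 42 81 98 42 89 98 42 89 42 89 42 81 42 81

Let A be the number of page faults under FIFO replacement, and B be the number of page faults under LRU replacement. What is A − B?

Under FIFO: F F . F . . F F F . . . F . . . . . . F . . → 8 faults.
Under LRU: F F . F . . F . . . . . F . . . . . . F . . → 6 faults.
A − B = 8 − 6 = 2.

2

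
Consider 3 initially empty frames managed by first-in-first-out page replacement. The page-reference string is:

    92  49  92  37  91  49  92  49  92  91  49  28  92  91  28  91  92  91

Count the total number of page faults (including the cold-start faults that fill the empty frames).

92 -> fault, frames [92]
49 -> fault, frames [92, 49]
92 -> hit
37 -> fault, frames [92, 49, 37]
91 -> fault, evict 92, frames [49, 37, 91]
49 -> hit
92 -> fault, evict 49, frames [37, 91, 92]
49 -> fault, evict 37, frames [91, 92, 49]
92 -> hit
91 -> hit
49 -> hit
28 -> fault, evict 91, frames [92, 49, 28]
92 -> hit
91 -> fault, evict 92, frames [49, 28, 91]
28 -> hit
91 -> hit
92 -> fault, evict 49, frames [28, 91, 92]
91 -> hit
Page faults: 9.

9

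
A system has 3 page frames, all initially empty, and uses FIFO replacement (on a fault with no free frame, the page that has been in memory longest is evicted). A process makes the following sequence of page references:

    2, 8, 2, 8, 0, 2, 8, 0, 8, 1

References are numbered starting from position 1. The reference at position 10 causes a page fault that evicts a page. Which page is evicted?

2

pos 1: 2 → miss, frames [2]
pos 2: 8 → miss, frames [2, 8]
pos 3: 2 → hit
pos 4: 8 → hit
pos 5: 0 → miss, frames [2, 8, 0]
pos 6: 2 → hit
pos 7: 8 → hit
pos 8: 0 → hit
pos 9: 8 → hit
pos 10: 1 → miss, evict 2, frames [8, 0, 1]
At position 10, page 2 is evicted.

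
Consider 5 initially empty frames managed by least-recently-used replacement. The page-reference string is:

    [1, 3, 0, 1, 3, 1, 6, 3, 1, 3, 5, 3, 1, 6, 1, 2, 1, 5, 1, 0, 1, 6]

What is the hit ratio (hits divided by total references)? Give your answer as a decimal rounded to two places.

1 → fault, frames (1)
3 → fault, frames (1 3)
0 → fault, frames (1 3 0)
1 → hit
3 → hit
1 → hit
6 → fault, frames (0 3 1 6)
3 → hit
1 → hit
3 → hit
5 → fault, frames (0 6 1 3 5)
3 → hit
1 → hit
6 → hit
1 → hit
2 → fault, evict 0, frames (5 3 6 1 2)
1 → hit
5 → hit
1 → hit
0 → fault, evict 3, frames (6 2 5 1 0)
1 → hit
6 → hit
Hits: 15 of 22 references → 15/22 = 0.6818.

0.68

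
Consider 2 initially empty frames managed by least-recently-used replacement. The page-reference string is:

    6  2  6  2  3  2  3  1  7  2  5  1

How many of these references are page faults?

6: miss, frames [6]
2: miss, frames [6, 2]
6: hit
2: hit
3: miss, evict 6, frames [2, 3]
2: hit
3: hit
1: miss, evict 2, frames [3, 1]
7: miss, evict 3, frames [1, 7]
2: miss, evict 1, frames [7, 2]
5: miss, evict 7, frames [2, 5]
1: miss, evict 2, frames [5, 1]
Page faults: 8.

8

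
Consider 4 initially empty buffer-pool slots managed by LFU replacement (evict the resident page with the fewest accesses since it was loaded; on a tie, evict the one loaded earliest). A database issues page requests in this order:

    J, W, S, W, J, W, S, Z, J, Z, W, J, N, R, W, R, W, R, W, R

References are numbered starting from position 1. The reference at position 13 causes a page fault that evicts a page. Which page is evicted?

S

pos 1: J: fault, frames [J]
pos 2: W: fault, frames [J, W]
pos 3: S: fault, frames [J, W, S]
pos 4: W: hit
pos 5: J: hit
pos 6: W: hit
pos 7: S: hit
pos 8: Z: fault, frames [J, W, S, Z]
pos 9: J: hit
pos 10: Z: hit
pos 11: W: hit
pos 12: J: hit
pos 13: N: fault, evict S, frames [J, W, Z, N]
At position 13, page S is evicted.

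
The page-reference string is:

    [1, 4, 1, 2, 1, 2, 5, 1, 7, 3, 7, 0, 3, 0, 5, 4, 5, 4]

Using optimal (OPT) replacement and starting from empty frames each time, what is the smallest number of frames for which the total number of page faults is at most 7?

f=1: 18 faults
f=2: 9 faults
f=3: 8 faults
f=4: 7 faults
f=5: 7 faults
f=6: 7 faults
f=7: 7 faults
Smallest f with faults ≤ 7 is 4.

4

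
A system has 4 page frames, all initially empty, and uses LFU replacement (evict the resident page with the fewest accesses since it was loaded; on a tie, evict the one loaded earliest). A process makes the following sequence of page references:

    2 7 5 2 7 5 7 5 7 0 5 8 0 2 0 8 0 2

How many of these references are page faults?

8

2: fault, frames [2]
7: fault, frames [2, 7]
5: fault, frames [2, 7, 5]
2: hit
7: hit
5: hit
7: hit
5: hit
7: hit
0: fault, frames [2, 7, 5, 0]
5: hit
8: fault, evict 0, frames [2, 7, 5, 8]
0: fault, evict 8, frames [2, 7, 5, 0]
2: hit
0: hit
8: fault, evict 0, frames [2, 7, 5, 8]
0: fault, evict 8, frames [2, 7, 5, 0]
2: hit
Page faults: 8.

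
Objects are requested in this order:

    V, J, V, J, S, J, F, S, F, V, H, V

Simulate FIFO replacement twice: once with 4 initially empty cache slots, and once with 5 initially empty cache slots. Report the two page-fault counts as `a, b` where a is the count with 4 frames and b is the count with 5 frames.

6, 5

4 frames: F F . . F . F . . . F F → 6 faults.
5 frames: F F . . F . F . . . F . → 5 faults.
5 < 6: adding a frame reduced faults, as is typical.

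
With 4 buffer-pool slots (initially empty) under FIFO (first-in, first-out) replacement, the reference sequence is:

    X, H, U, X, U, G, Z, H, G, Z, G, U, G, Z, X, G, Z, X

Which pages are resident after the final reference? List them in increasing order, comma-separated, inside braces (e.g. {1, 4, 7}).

{G, U, X, Z}

X: fault, frames {X}
H: fault, frames {X,H}
U: fault, frames {X,H,U}
X: hit
U: hit
G: fault, frames {X,H,U,G}
Z: fault, evict X, frames {H,U,G,Z}
H: hit
G: hit
Z: hit
G: hit
U: hit
G: hit
Z: hit
X: fault, evict H, frames {U,G,Z,X}
G: hit
Z: hit
X: hit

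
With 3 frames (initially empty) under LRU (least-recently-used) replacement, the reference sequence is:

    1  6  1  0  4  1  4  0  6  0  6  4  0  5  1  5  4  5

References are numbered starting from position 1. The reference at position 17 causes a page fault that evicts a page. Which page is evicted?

0

pos 1: 1: miss, frames {1}
pos 2: 6: miss, frames {1,6}
pos 3: 1: hit
pos 4: 0: miss, frames {6,1,0}
pos 5: 4: miss, evict 6, frames {1,0,4}
pos 6: 1: hit
pos 7: 4: hit
pos 8: 0: hit
pos 9: 6: miss, evict 1, frames {4,0,6}
pos 10: 0: hit
pos 11: 6: hit
pos 12: 4: hit
pos 13: 0: hit
pos 14: 5: miss, evict 6, frames {4,0,5}
pos 15: 1: miss, evict 4, frames {0,5,1}
pos 16: 5: hit
pos 17: 4: miss, evict 0, frames {1,5,4}
At position 17, page 0 is evicted.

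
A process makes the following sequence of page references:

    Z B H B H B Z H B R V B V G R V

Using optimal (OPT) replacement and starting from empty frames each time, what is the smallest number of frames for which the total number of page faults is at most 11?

2

f=1: 16 faults
f=2: 9 faults
f=3: 6 faults
f=4: 6 faults
f=5: 6 faults
f=6: 6 faults
Smallest f with faults ≤ 11 is 2.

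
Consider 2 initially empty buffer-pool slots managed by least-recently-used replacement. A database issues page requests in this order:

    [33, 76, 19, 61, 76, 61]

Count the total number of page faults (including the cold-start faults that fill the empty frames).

5

33 → miss, frames (33)
76 → miss, frames (33 76)
19 → miss, evict 33, frames (76 19)
61 → miss, evict 76, frames (19 61)
76 → miss, evict 19, frames (61 76)
61 → hit
Page faults: 5.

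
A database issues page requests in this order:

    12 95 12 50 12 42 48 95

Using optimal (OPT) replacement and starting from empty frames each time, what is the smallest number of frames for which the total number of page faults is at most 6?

2

f=1: 8 faults
f=2: 6 faults
f=3: 5 faults
f=4: 5 faults
f=5: 5 faults
Smallest f with faults ≤ 6 is 2.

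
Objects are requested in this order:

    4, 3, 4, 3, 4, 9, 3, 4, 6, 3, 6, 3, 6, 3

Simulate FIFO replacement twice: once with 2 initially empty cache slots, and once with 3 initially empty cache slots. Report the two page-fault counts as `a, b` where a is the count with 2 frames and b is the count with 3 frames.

6, 4

2 frames: F F . . . F . F F F . . . . → 6 faults.
3 frames: F F . . . F . . F . . . . . → 4 faults.
4 < 6: adding a frame reduced faults, as is typical.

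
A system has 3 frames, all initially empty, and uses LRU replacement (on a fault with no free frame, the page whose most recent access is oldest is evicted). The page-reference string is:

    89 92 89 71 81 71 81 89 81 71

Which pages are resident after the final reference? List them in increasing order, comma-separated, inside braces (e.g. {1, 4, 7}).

89 → miss, frames {89}
92 → miss, frames {89,92}
89 → hit
71 → miss, frames {92,89,71}
81 → miss, evict 92, frames {89,71,81}
71 → hit
81 → hit
89 → hit
81 → hit
71 → hit

{71, 81, 89}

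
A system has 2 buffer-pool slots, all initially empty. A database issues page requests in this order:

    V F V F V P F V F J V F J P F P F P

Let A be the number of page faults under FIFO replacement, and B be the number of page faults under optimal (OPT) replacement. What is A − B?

4

Under FIFO: F F . . . F . F F F F F F F F . . . → 11 faults.
Under OPT: F F . . . F . F . F . F . F . . . . → 7 faults.
A − B = 11 − 7 = 4.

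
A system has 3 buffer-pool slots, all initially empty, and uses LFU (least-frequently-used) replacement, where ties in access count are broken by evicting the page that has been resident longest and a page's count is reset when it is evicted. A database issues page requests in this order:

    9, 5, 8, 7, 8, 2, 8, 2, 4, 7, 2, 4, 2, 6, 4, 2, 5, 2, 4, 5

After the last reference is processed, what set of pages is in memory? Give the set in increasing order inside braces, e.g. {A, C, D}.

{2, 5, 8}

9 -> miss, frames [9]
5 -> miss, frames [9, 5]
8 -> miss, frames [9, 5, 8]
7 -> miss, evict 9, frames [5, 8, 7]
8 -> hit
2 -> miss, evict 5, frames [8, 7, 2]
8 -> hit
2 -> hit
4 -> miss, evict 7, frames [8, 2, 4]
7 -> miss, evict 4, frames [8, 2, 7]
2 -> hit
4 -> miss, evict 7, frames [8, 2, 4]
2 -> hit
6 -> miss, evict 4, frames [8, 2, 6]
4 -> miss, evict 6, frames [8, 2, 4]
2 -> hit
5 -> miss, evict 4, frames [8, 2, 5]
2 -> hit
4 -> miss, evict 5, frames [8, 2, 4]
5 -> miss, evict 4, frames [8, 2, 5]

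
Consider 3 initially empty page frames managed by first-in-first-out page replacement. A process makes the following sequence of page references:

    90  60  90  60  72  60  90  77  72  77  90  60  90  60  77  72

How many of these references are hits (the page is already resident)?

9

90: fault, frames (90)
60: fault, frames (90 60)
90: hit
60: hit
72: fault, frames (90 60 72)
60: hit
90: hit
77: fault, evict 90, frames (60 72 77)
72: hit
77: hit
90: fault, evict 60, frames (72 77 90)
60: fault, evict 72, frames (77 90 60)
90: hit
60: hit
77: hit
72: fault, evict 77, frames (90 60 72)
Hits: 9.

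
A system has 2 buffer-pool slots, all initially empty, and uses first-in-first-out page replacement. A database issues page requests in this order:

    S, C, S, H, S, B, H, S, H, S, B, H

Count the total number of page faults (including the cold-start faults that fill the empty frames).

S -> fault, frames (S)
C -> fault, frames (S C)
S -> hit
H -> fault, evict S, frames (C H)
S -> fault, evict C, frames (H S)
B -> fault, evict H, frames (S B)
H -> fault, evict S, frames (B H)
S -> fault, evict B, frames (H S)
H -> hit
S -> hit
B -> fault, evict H, frames (S B)
H -> fault, evict S, frames (B H)
Page faults: 9.

9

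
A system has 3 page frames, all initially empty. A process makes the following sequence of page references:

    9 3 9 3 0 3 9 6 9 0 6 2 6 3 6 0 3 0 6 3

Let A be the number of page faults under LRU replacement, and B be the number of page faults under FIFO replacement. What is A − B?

Under LRU: F F . . F . . F . F . F . F . F . . . . → 8 faults.
Under FIFO: F F . . F . . F F . . F . F F F . . . . → 9 faults.
A − B = 8 − 9 = -1.

-1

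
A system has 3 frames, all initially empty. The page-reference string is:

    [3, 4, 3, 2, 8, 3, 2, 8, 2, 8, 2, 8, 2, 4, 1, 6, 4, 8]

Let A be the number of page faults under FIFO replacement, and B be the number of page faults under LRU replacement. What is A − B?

1

Under FIFO: F F . F F F . . . . . . . F F F . F → 9 faults.
Under LRU: F F . F F . . . . . . . . F F F . F → 8 faults.
A − B = 9 − 8 = 1.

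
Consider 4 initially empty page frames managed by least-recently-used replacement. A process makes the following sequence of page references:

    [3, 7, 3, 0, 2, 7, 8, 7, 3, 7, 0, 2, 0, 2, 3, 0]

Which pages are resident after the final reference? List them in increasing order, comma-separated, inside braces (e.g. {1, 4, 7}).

3: miss, frames {3}
7: miss, frames {3,7}
3: hit
0: miss, frames {7,3,0}
2: miss, frames {7,3,0,2}
7: hit
8: miss, evict 3, frames {0,2,7,8}
7: hit
3: miss, evict 0, frames {2,8,7,3}
7: hit
0: miss, evict 2, frames {8,3,7,0}
2: miss, evict 8, frames {3,7,0,2}
0: hit
2: hit
3: hit
0: hit

{0, 2, 3, 7}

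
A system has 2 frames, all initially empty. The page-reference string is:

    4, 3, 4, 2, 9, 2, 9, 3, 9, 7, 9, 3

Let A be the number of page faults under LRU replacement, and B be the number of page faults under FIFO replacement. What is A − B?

-1

Under LRU: F F . F F . . F . F . F → 7 faults.
Under FIFO: F F . F F . . F . F F F → 8 faults.
A − B = 7 − 8 = -1.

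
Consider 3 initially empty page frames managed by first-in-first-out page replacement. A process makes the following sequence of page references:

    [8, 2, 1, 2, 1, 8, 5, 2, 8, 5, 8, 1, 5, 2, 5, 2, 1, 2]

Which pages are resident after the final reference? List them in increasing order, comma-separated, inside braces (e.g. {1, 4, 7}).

8: miss, frames {8}
2: miss, frames {8,2}
1: miss, frames {8,2,1}
2: hit
1: hit
8: hit
5: miss, evict 8, frames {2,1,5}
2: hit
8: miss, evict 2, frames {1,5,8}
5: hit
8: hit
1: hit
5: hit
2: miss, evict 1, frames {5,8,2}
5: hit
2: hit
1: miss, evict 5, frames {8,2,1}
2: hit

{1, 2, 8}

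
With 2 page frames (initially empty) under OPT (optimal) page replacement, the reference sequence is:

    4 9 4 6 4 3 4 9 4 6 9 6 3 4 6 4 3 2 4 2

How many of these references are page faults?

4 → miss, frames {4}
9 → miss, frames {4,9}
4 → hit
6 → miss, evict 9, frames {4,6}
4 → hit
3 → miss, evict 6, frames {4,3}
4 → hit
9 → miss, evict 3, frames {4,9}
4 → hit
6 → miss, evict 4, frames {9,6}
9 → hit
6 → hit
3 → miss, evict 9, frames {6,3}
4 → miss, evict 3, frames {6,4}
6 → hit
4 → hit
3 → miss, evict 6, frames {4,3}
2 → miss, evict 3, frames {4,2}
4 → hit
2 → hit
Page faults: 10.

10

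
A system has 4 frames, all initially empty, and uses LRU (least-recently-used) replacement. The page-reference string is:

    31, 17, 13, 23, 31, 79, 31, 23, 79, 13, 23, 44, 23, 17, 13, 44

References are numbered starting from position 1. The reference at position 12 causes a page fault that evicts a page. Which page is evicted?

31

pos 1: 31 -> miss, frames (31)
pos 2: 17 -> miss, frames (31 17)
pos 3: 13 -> miss, frames (31 17 13)
pos 4: 23 -> miss, frames (31 17 13 23)
pos 5: 31 -> hit
pos 6: 79 -> miss, evict 17, frames (13 23 31 79)
pos 7: 31 -> hit
pos 8: 23 -> hit
pos 9: 79 -> hit
pos 10: 13 -> hit
pos 11: 23 -> hit
pos 12: 44 -> miss, evict 31, frames (79 13 23 44)
At position 12, page 31 is evicted.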